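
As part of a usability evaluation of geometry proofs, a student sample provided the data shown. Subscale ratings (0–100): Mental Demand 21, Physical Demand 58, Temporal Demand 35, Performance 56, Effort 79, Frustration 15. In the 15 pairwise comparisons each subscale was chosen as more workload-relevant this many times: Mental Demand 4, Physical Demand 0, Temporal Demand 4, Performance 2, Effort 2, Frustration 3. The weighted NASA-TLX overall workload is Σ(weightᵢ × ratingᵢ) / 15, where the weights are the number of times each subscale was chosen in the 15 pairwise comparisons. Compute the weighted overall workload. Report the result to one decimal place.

The tallies are the weights (they sum to 15).
Weighted sum = 4·21 + 0·58 + 4·35 + 2·56 + 2·79 + 3·15
            = 84 + 0 + 140 + 112 + 158 + 45 = 539.
Overall workload = 539 / 15 = 35.9333 ≈ 35.9.

35.9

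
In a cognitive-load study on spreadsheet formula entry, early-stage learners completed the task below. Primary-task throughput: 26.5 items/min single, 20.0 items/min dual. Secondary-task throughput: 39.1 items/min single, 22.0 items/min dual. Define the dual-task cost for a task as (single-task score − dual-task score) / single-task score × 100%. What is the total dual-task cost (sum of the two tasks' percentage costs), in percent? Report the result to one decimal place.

Primary cost = (26.5 − 20.0) / 26.5 × 100% = 24.5283%.
Secondary cost = (39.1 − 22.0) / 39.1 × 100% = 43.7340%.
Total = 24.5283% + 43.7340% = 68.2623% ≈ 68.3%.

68.3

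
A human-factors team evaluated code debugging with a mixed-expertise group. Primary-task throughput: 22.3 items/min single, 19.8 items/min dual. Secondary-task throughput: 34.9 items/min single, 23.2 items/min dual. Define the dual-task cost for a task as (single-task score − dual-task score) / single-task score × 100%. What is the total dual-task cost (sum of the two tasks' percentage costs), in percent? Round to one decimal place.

44.7

Primary cost = (22.3 − 19.8) / 22.3 × 100% = 11.2108%.
Secondary cost = (34.9 − 23.2) / 34.9 × 100% = 33.5244%.
Total = 11.2108% + 33.5244% = 44.7352% ≈ 44.7%.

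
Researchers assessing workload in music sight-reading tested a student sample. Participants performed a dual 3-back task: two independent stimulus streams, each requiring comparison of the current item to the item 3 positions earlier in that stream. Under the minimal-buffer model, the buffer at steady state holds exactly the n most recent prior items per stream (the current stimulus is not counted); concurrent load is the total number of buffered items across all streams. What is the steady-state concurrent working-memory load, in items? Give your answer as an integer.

6

Each stream's buffer holds its 3 most recent prior items.
Two independent streams: 2 × 3 = 6 buffered items at steady state.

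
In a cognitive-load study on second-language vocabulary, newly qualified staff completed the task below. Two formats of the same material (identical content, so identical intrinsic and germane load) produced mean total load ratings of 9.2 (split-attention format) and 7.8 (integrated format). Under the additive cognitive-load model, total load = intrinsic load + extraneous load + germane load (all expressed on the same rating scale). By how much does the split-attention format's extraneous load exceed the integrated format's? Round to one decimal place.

1.4

Intrinsic and germane load are equal across formats, so the difference in total load equals the difference in extraneous load.
Extraneous-load difference = 9.2 − 7.8 = 1.4.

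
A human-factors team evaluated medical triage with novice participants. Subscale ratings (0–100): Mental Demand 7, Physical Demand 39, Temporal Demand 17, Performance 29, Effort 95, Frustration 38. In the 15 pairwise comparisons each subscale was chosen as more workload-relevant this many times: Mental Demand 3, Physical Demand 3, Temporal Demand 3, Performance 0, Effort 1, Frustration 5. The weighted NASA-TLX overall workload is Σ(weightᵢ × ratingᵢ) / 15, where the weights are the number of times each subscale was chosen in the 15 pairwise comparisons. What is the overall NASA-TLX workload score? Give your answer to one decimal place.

31.6

The tallies are the weights (they sum to 15).
Weighted sum = 3·7 + 3·39 + 3·17 + 0·29 + 1·95 + 5·38
            = 21 + 117 + 51 + 0 + 95 + 190 = 474.
Overall workload = 474 / 15 = 31.6000 ≈ 31.6.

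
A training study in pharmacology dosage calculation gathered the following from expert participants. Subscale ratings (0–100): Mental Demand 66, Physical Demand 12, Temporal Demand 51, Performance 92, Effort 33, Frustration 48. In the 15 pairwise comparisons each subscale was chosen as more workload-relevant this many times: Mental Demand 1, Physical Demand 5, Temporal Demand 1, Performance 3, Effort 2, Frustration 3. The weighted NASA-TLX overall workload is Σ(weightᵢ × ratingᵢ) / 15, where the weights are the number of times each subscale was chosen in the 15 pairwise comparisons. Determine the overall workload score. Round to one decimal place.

The tallies are the weights (they sum to 15).
Weighted sum = 1·66 + 5·12 + 1·51 + 3·92 + 2·33 + 3·48
            = 66 + 60 + 51 + 276 + 66 + 144 = 663.
Overall workload = 663 / 15 = 44.2000 ≈ 44.2.

44.2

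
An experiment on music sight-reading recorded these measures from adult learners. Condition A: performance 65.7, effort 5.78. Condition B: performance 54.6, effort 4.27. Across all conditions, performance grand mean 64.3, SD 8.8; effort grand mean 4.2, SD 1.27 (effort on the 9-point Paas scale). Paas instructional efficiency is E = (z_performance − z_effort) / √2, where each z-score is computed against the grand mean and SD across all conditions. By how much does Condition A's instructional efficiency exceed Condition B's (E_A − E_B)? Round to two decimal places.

Condition A: z_P = (65.7 − 64.3)/8.8 = 0.1591; z_E = (5.78 − 4.2)/1.27 = 1.2441; E_A = (0.1591 − 1.2441)/√2 = -0.7672.
Condition B: z_P = (54.6 − 64.3)/8.8 = -1.1023; z_E = (4.27 − 4.2)/1.27 = 0.0551; E_B = (-1.1023 − 0.0551)/√2 = -0.8184.
E_A − E_B = -0.7672 − (-0.8184) = 0.0512 ≈ 0.05.

0.05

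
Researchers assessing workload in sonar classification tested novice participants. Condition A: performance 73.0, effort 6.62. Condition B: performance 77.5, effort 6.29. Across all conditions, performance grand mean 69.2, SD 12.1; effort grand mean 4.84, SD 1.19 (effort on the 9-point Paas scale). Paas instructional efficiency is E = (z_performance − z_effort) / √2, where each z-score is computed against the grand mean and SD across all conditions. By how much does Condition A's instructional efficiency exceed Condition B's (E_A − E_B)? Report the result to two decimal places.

Condition A: z_P = (73.0 − 69.2)/12.1 = 0.3140; z_E = (6.62 − 4.84)/1.19 = 1.4958; E_A = (0.3140 − 1.4958)/√2 = -0.8357.
Condition B: z_P = (77.5 − 69.2)/12.1 = 0.6860; z_E = (6.29 − 4.84)/1.19 = 1.2185; E_B = (0.6860 − 1.2185)/√2 = -0.3765.
E_A − E_B = -0.8357 − (-0.3765) = -0.4592 ≈ -0.46.

-0.46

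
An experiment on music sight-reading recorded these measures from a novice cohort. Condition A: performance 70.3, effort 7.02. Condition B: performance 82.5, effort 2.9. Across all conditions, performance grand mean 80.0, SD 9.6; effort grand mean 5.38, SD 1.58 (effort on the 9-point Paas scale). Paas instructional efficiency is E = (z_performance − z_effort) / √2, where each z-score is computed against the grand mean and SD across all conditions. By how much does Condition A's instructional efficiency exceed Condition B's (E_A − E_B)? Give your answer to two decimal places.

Condition A: z_P = (70.3 − 80.0)/9.6 = -1.0104; z_E = (7.02 − 5.38)/1.58 = 1.0380; E_A = (-1.0104 − 1.0380)/√2 = -1.4484.
Condition B: z_P = (82.5 − 80.0)/9.6 = 0.2604; z_E = (2.9 − 5.38)/1.58 = -1.5696; E_B = (0.2604 − (-1.5696))/√2 = 1.2940.
E_A − E_B = -1.4484 − 1.2940 = -2.7424 ≈ -2.74.

-2.74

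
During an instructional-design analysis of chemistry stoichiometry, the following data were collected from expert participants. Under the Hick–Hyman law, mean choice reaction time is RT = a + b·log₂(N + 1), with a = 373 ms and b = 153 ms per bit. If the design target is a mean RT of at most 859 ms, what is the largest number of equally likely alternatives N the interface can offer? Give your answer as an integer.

8

Set 373 + 153·log₂(N + 1) ≤ 859.
log₂(N + 1) ≤ (859 − 373) / 153 = 3.1765.
N + 1 ≤ 2^3.1765 = 9.0411.
N ≤ 8.0411, so the largest integer N is 8.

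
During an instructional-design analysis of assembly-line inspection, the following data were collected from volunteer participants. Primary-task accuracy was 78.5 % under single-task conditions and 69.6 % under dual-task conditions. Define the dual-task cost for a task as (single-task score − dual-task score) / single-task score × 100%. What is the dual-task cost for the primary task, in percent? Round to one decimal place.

Cost = (78.5 − 69.6) / 78.5 × 100%
     = 8.9000 / 78.5 × 100% = 11.3376%.
≈ 11.3%.

11.3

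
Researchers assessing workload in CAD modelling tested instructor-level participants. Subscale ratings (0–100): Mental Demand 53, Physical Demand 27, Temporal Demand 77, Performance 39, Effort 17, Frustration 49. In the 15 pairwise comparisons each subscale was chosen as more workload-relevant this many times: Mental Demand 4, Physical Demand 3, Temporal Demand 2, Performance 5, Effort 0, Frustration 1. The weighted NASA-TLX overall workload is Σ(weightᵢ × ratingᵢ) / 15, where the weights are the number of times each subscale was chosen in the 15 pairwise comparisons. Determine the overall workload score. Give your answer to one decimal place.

46.1

The tallies are the weights (they sum to 15).
Weighted sum = 4·53 + 3·27 + 2·77 + 5·39 + 0·17 + 1·49
            = 212 + 81 + 154 + 195 + 0 + 49 = 691.
Overall workload = 691 / 15 = 46.0667 ≈ 46.1.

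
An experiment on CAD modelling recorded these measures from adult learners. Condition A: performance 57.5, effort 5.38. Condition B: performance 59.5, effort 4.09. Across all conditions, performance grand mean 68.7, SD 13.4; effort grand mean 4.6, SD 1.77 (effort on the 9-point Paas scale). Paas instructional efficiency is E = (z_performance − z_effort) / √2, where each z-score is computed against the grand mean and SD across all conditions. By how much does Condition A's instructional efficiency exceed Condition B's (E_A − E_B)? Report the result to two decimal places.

Condition A: z_P = (57.5 − 68.7)/13.4 = -0.8358; z_E = (5.38 − 4.6)/1.77 = 0.4407; E_A = (-0.8358 − 0.4407)/√2 = -0.9026.
Condition B: z_P = (59.5 − 68.7)/13.4 = -0.6866; z_E = (4.09 − 4.6)/1.77 = -0.2881; E_B = (-0.6866 − (-0.2881))/√2 = -0.2818.
E_A − E_B = -0.9026 − (-0.2818) = -0.6208 ≈ -0.62.

-0.62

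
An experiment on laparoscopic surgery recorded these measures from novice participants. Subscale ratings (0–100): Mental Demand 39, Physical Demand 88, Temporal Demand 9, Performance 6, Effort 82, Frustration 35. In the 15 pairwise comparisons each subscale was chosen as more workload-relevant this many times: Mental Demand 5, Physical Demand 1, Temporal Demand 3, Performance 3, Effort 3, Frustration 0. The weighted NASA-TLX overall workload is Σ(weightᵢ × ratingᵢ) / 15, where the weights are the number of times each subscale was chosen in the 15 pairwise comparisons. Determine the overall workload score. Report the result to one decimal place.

The tallies are the weights (they sum to 15).
Weighted sum = 5·39 + 1·88 + 3·9 + 3·6 + 3·82 + 0·35
            = 195 + 88 + 27 + 18 + 246 + 0 = 574.
Overall workload = 574 / 15 = 38.2667 ≈ 38.3.

38.3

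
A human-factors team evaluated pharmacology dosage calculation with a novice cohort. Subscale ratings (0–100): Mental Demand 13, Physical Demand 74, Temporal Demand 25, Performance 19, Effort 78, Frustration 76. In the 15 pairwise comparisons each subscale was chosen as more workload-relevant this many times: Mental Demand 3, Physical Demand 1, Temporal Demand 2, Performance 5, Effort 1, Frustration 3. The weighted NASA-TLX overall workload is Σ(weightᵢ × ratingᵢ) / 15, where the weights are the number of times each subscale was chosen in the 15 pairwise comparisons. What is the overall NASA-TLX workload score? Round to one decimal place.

37.6

The tallies are the weights (they sum to 15).
Weighted sum = 3·13 + 1·74 + 2·25 + 5·19 + 1·78 + 3·76
            = 39 + 74 + 50 + 95 + 78 + 228 = 564.
Overall workload = 564 / 15 = 37.6000 ≈ 37.6.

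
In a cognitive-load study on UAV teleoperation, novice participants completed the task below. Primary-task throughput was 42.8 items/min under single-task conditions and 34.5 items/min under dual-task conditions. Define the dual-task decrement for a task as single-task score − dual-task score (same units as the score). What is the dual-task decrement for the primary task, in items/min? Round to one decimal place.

Decrement = 42.8 − 34.5 = 8.3000 items/min ≈ 8.3 items/min.

8.3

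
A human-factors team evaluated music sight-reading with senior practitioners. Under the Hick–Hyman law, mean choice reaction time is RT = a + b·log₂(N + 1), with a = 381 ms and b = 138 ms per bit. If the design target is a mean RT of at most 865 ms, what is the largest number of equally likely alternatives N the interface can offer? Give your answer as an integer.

Set 381 + 138·log₂(N + 1) ≤ 865.
log₂(N + 1) ≤ (865 − 381) / 138 = 3.5072.
N + 1 ≤ 2^3.5072 = 11.3703.
N ≤ 10.3703, so the largest integer N is 10.

10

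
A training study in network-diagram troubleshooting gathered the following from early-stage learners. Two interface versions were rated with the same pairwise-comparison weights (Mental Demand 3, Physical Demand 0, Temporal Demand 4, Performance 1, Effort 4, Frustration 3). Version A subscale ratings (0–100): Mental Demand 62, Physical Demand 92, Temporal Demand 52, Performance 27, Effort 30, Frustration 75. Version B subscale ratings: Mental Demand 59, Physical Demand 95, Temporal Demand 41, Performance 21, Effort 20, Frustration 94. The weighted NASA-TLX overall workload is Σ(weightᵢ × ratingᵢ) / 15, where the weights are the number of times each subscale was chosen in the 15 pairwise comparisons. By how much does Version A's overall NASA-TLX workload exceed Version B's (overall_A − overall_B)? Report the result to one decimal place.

2.8

Version A weighted sum = 3·62 + 0·92 + 4·52 + 1·27 + 4·30 + 3·75 = 186 + 0 + 208 + 27 + 120 + 225 = 766; overall_A = 766/15 = 51.0667.
Version B weighted sum = 3·59 + 0·95 + 4·41 + 1·21 + 4·20 + 3·94 = 177 + 0 + 164 + 21 + 80 + 282 = 724; overall_B = 724/15 = 48.2667.
Difference = 51.0667 − 48.2667 = 2.8000 ≈ 2.8.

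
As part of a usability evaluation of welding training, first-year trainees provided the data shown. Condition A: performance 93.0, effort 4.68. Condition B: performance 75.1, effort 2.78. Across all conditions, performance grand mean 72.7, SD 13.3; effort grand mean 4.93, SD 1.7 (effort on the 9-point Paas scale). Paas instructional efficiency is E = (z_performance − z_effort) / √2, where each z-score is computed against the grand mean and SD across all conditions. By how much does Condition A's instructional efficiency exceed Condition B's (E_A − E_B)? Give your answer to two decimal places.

Condition A: z_P = (93.0 − 72.7)/13.3 = 1.5263; z_E = (4.68 − 4.93)/1.7 = -0.1471; E_A = (1.5263 − (-0.1471))/√2 = 1.1833.
Condition B: z_P = (75.1 − 72.7)/13.3 = 0.1805; z_E = (2.78 − 4.93)/1.7 = -1.2647; E_B = (0.1805 − (-1.2647))/√2 = 1.0219.
E_A − E_B = 1.1833 − 1.0219 = 0.1614 ≈ 0.16.

0.16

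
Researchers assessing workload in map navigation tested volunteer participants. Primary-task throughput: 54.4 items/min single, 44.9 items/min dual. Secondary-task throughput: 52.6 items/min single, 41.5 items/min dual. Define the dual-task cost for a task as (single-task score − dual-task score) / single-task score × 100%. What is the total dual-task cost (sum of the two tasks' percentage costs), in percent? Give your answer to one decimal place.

38.6

Primary cost = (54.4 − 44.9) / 54.4 × 100% = 17.4632%.
Secondary cost = (52.6 − 41.5) / 52.6 × 100% = 21.1027%.
Total = 17.4632% + 21.1027% = 38.5659% ≈ 38.6%.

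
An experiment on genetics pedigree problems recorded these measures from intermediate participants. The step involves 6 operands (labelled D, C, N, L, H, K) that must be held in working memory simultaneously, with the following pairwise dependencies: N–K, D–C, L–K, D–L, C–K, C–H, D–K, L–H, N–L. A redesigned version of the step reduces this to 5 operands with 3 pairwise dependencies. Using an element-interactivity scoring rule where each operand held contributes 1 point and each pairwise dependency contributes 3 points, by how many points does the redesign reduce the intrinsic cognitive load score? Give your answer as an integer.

Original: 6 × 1 + 9 × 3 = 6 + 27 = 33.
Redesigned: 5 × 1 + 3 × 3 = 5 + 9 = 14.
Reduction = 33 − 14 = 19.

19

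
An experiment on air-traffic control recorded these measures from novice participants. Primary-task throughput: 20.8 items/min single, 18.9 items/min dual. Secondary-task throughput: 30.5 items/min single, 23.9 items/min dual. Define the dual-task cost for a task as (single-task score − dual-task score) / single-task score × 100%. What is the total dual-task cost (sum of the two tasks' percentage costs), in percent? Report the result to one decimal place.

Primary cost = (20.8 − 18.9) / 20.8 × 100% = 9.1346%.
Secondary cost = (30.5 − 23.9) / 30.5 × 100% = 21.6393%.
Total = 9.1346% + 21.6393% = 30.7739% ≈ 30.8%.

30.8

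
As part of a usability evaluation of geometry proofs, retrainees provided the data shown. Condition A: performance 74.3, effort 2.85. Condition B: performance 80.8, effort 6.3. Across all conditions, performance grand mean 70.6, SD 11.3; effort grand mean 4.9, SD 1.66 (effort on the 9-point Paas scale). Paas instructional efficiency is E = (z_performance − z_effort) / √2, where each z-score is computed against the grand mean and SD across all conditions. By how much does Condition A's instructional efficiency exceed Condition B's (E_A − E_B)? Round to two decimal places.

Condition A: z_P = (74.3 − 70.6)/11.3 = 0.3274; z_E = (2.85 − 4.9)/1.66 = -1.2349; E_A = (0.3274 − (-1.2349))/√2 = 1.1047.
Condition B: z_P = (80.8 − 70.6)/11.3 = 0.9027; z_E = (6.3 − 4.9)/1.66 = 0.8434; E_B = (0.9027 − 0.8434)/√2 = 0.0419.
E_A − E_B = 1.1047 − 0.0419 = 1.0628 ≈ 1.06.

1.06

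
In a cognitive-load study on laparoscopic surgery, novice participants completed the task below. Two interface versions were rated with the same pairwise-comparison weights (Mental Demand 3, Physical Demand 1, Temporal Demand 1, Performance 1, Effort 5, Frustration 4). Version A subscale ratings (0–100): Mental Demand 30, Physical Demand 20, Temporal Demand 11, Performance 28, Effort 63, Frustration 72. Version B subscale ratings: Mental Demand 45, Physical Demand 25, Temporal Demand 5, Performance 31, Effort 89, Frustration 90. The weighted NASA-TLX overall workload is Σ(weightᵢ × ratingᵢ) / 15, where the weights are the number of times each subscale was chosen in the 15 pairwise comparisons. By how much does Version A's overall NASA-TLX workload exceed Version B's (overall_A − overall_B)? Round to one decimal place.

Version A weighted sum = 3·30 + 1·20 + 1·11 + 1·28 + 5·63 + 4·72 = 90 + 20 + 11 + 28 + 315 + 288 = 752; overall_A = 752/15 = 50.1333.
Version B weighted sum = 3·45 + 1·25 + 1·5 + 1·31 + 5·89 + 4·90 = 135 + 25 + 5 + 31 + 445 + 360 = 1001; overall_B = 1001/15 = 66.7333.
Difference = 50.1333 − 66.7333 = -16.6000 ≈ -16.6.

-16.6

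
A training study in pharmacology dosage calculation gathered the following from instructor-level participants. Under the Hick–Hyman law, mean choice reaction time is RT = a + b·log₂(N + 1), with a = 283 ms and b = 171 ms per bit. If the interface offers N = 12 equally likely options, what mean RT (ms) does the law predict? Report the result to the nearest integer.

log₂(12 + 1) = log₂(13) = 3.7004.
RT = 283 + 171 × 3.7004 = 283 + 632.7684 = 915.7684 ms.
≈ 916 ms.

916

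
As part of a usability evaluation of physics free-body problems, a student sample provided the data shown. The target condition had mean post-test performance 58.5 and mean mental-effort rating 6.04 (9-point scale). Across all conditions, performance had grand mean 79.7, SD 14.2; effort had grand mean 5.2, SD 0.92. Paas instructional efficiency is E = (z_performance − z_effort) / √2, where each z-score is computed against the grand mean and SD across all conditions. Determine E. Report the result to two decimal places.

-1.70

z_performance = (58.5 − 79.7) / 14.2 = -21.2000 / 14.2 = -1.4930.
z_effort = (6.04 − 5.2) / 0.92 = 0.8400 / 0.92 = 0.9130.
z_P − z_E = -1.4930 − 0.9130 = -2.4060.
E = -2.4060 / √2 = -2.4060 / 1.41421 = -1.7013 ≈ -1.70.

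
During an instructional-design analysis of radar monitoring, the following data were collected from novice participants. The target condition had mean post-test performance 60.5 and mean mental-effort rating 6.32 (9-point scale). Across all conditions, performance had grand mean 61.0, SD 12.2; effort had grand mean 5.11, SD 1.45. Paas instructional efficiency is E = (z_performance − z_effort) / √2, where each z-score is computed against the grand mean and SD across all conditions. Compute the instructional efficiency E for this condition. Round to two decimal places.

z_performance = (60.5 − 61.0) / 12.2 = -0.5000 / 12.2 = -0.0410.
z_effort = (6.32 − 5.11) / 1.45 = 1.2100 / 1.45 = 0.8345.
z_P − z_E = -0.0410 − 0.8345 = -0.8755.
E = -0.8755 / √2 = -0.8755 / 1.41421 = -0.6191 ≈ -0.62.

-0.62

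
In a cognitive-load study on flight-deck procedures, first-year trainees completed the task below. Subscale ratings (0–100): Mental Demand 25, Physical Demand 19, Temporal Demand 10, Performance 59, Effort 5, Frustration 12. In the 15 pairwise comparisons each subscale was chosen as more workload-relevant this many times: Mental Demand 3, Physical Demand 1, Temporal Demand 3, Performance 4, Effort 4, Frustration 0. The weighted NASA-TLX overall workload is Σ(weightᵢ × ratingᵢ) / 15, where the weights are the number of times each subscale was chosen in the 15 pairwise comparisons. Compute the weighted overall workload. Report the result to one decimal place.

The tallies are the weights (they sum to 15).
Weighted sum = 3·25 + 1·19 + 3·10 + 4·59 + 4·5 + 0·12
            = 75 + 19 + 30 + 236 + 20 + 0 = 380.
Overall workload = 380 / 15 = 25.3333 ≈ 25.3.

25.3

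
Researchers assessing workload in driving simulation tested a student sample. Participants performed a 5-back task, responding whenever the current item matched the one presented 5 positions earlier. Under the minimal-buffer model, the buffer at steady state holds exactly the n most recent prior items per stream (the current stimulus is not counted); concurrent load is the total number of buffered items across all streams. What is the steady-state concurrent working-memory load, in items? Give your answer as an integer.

The buffer holds the 5 most recent prior items.
Steady-state concurrent load = 5 items.

5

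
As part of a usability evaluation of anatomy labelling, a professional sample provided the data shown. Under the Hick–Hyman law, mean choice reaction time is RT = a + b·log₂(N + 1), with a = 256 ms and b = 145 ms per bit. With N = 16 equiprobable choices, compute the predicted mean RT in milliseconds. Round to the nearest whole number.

log₂(16 + 1) = log₂(17) = 4.0875.
RT = 256 + 145 × 4.0875 = 256 + 592.6875 = 848.6875 ms.
≈ 849 ms.

849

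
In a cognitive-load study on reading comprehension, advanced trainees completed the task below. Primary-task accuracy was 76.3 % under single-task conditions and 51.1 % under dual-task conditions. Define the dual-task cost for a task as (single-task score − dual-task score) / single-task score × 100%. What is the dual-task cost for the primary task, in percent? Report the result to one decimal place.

33.0

Cost = (76.3 − 51.1) / 76.3 × 100%
     = 25.2000 / 76.3 × 100% = 33.0275%.
≈ 33.0%.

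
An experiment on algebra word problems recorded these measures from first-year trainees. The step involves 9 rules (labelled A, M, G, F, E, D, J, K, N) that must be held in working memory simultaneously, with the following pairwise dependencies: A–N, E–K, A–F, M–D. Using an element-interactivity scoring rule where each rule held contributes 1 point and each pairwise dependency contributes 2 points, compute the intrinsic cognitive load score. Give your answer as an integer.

17

Count of rules held simultaneously: 9.
Count of pairwise dependencies listed: 4.
Element contribution: 9 × 1 = 9.
Interaction contribution: 4 × 2 = 8.
Intrinsic load = 9 + 8 = 17.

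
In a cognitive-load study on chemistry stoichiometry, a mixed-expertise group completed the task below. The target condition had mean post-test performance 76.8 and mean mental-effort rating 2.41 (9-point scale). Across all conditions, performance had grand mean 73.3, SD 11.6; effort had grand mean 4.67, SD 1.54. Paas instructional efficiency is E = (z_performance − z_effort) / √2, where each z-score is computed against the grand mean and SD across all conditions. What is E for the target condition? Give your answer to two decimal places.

z_performance = (76.8 − 73.3) / 11.6 = 3.5000 / 11.6 = 0.3017.
z_effort = (2.41 − 4.67) / 1.54 = -2.2600 / 1.54 = -1.4675.
z_P − z_E = 0.3017 − (-1.4675) = 1.7692.
E = 1.7692 / √2 = 1.7692 / 1.41421 = 1.2510 ≈ 1.25.

1.25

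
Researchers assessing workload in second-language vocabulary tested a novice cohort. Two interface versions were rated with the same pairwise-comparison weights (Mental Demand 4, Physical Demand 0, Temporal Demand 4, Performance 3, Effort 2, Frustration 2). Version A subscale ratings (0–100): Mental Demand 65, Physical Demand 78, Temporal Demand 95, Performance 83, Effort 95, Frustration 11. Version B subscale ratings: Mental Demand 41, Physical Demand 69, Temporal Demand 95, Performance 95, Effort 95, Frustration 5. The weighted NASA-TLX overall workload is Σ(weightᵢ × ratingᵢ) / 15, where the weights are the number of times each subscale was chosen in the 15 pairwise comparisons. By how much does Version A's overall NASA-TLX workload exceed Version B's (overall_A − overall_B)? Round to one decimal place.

Version A weighted sum = 4·65 + 0·78 + 4·95 + 3·83 + 2·95 + 2·11 = 260 + 0 + 380 + 249 + 190 + 22 = 1101; overall_A = 1101/15 = 73.4000.
Version B weighted sum = 4·41 + 0·69 + 4·95 + 3·95 + 2·95 + 2·5 = 164 + 0 + 380 + 285 + 190 + 10 = 1029; overall_B = 1029/15 = 68.6000.
Difference = 73.4000 − 68.6000 = 4.8000 ≈ 4.8.

4.8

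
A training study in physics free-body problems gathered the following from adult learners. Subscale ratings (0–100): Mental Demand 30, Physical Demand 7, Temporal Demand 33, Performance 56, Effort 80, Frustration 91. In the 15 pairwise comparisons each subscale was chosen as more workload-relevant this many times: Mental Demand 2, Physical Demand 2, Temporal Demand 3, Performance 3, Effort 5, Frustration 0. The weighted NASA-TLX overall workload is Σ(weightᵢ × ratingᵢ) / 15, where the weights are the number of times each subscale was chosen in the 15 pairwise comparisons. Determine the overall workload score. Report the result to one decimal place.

49.4

The tallies are the weights (they sum to 15).
Weighted sum = 2·30 + 2·7 + 3·33 + 3·56 + 5·80 + 0·91
            = 60 + 14 + 99 + 168 + 400 + 0 = 741.
Overall workload = 741 / 15 = 49.4000 ≈ 49.4.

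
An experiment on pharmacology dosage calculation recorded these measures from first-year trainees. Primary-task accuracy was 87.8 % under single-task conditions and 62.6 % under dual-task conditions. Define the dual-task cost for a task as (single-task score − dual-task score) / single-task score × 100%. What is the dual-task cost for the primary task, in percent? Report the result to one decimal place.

Cost = (87.8 − 62.6) / 87.8 × 100%
     = 25.2000 / 87.8 × 100% = 28.7016%.
≈ 28.7%.

28.7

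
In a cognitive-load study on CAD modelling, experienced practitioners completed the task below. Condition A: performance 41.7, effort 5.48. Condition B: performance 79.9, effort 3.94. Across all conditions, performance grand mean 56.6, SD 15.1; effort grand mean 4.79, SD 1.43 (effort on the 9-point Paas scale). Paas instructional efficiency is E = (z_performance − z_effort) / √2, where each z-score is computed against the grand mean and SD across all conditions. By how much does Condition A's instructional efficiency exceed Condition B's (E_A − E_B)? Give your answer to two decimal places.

-2.55

Condition A: z_P = (41.7 − 56.6)/15.1 = -0.9868; z_E = (5.48 − 4.79)/1.43 = 0.4825; E_A = (-0.9868 − 0.4825)/√2 = -1.0390.
Condition B: z_P = (79.9 − 56.6)/15.1 = 1.5430; z_E = (3.94 − 4.79)/1.43 = -0.5944; E_B = (1.5430 − (-0.5944))/√2 = 1.5114.
E_A − E_B = -1.0390 − 1.5114 = -2.5504 ≈ -2.55.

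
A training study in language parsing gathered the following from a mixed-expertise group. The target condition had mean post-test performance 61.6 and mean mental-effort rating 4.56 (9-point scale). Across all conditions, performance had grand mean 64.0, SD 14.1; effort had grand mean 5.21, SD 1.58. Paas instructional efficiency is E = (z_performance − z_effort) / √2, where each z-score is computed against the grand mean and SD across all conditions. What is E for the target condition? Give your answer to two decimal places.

z_performance = (61.6 − 64.0) / 14.1 = -2.4000 / 14.1 = -0.1702.
z_effort = (4.56 − 5.21) / 1.58 = -0.6500 / 1.58 = -0.4114.
z_P − z_E = -0.1702 − (-0.4114) = 0.2412.
E = 0.2412 / √2 = 0.2412 / 1.41421 = 0.1706 ≈ 0.17.

0.17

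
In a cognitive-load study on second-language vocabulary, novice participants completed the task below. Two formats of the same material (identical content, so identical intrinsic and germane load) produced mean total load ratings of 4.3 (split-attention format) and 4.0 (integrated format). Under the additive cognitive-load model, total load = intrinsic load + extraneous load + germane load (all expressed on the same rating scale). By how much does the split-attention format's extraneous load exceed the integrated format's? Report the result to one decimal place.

0.3

Intrinsic and germane load are equal across formats, so the difference in total load equals the difference in extraneous load.
Extraneous-load difference = 4.3 − 4.0 = 0.3.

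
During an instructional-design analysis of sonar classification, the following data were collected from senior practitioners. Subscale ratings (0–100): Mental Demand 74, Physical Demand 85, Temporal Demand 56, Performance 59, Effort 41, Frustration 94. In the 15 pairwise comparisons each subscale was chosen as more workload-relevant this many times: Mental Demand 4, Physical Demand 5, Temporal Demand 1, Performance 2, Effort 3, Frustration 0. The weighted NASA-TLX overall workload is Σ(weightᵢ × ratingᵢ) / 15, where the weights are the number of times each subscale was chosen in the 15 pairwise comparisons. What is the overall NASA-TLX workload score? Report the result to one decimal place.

67.9

The tallies are the weights (they sum to 15).
Weighted sum = 4·74 + 5·85 + 1·56 + 2·59 + 3·41 + 0·94
            = 296 + 425 + 56 + 118 + 123 + 0 = 1018.
Overall workload = 1018 / 15 = 67.8667 ≈ 67.9.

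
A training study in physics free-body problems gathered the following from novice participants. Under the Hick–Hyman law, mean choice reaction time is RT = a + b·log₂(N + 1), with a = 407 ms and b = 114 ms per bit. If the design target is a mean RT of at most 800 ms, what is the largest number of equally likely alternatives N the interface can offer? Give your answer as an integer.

9

Set 407 + 114·log₂(N + 1) ≤ 800.
log₂(N + 1) ≤ (800 − 407) / 114 = 3.4474.
N + 1 ≤ 2^3.4474 = 10.9086.
N ≤ 9.9086, so the largest integer N is 9.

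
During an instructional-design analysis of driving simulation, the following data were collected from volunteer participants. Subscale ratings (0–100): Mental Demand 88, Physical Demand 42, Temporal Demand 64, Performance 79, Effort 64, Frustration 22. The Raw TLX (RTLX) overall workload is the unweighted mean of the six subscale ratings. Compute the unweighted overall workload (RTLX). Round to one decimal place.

59.8

Sum of ratings = 88 + 42 + 64 + 79 + 64 + 22 = 359.
RTLX = 359 / 6 = 59.8333 ≈ 59.8.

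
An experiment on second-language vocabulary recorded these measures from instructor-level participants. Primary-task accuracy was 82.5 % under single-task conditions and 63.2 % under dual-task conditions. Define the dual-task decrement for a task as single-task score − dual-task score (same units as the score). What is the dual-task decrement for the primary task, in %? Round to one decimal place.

19.3

Decrement = 82.5 − 63.2 = 19.3000 % ≈ 19.3 %.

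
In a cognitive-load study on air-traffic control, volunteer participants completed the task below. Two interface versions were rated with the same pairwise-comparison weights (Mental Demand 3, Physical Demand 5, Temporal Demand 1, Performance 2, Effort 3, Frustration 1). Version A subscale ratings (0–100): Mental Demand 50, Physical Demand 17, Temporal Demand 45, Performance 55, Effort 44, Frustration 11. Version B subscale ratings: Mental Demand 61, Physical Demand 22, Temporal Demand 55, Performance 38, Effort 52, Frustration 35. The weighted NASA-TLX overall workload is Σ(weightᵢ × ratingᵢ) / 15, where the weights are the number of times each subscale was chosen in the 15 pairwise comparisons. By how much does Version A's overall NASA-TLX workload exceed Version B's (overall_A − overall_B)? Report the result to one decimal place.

Version A weighted sum = 3·50 + 5·17 + 1·45 + 2·55 + 3·44 + 1·11 = 150 + 85 + 45 + 110 + 132 + 11 = 533; overall_A = 533/15 = 35.5333.
Version B weighted sum = 3·61 + 5·22 + 1·55 + 2·38 + 3·52 + 1·35 = 183 + 110 + 55 + 76 + 156 + 35 = 615; overall_B = 615/15 = 41.0000.
Difference = 35.5333 − 41.0000 = -5.4667 ≈ -5.5.

-5.5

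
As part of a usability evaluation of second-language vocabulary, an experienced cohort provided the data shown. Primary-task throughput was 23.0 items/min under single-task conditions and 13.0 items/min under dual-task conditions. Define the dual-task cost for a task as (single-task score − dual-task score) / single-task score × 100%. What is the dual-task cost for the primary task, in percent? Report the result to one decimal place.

43.5

Cost = (23.0 − 13.0) / 23.0 × 100%
     = 10.0000 / 23.0 × 100% = 43.4783%.
≈ 43.5%.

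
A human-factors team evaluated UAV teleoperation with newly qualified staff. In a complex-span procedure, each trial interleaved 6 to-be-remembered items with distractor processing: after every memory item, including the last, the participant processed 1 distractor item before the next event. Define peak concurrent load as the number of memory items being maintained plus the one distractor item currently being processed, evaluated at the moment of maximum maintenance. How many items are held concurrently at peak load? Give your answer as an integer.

7

Maintenance is greatest during the distractor(s) after memory item 6: all 6 memory items are being held.
One distractor item is concurrently being processed.
Peak concurrent load = 6 + 1 = 7 items.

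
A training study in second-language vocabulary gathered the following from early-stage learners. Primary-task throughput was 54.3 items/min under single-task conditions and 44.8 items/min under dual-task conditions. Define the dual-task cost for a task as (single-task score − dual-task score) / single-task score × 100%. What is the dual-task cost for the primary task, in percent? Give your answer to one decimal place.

Cost = (54.3 − 44.8) / 54.3 × 100%
     = 9.5000 / 54.3 × 100% = 17.4954%.
≈ 17.5%.

17.5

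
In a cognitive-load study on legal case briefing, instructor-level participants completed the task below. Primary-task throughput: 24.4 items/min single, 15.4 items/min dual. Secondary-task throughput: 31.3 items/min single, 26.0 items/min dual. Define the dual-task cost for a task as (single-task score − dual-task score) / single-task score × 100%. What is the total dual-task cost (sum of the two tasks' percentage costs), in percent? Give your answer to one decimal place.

53.8

Primary cost = (24.4 − 15.4) / 24.4 × 100% = 36.8852%.
Secondary cost = (31.3 − 26.0) / 31.3 × 100% = 16.9329%.
Total = 36.8852% + 16.9329% = 53.8181% ≈ 53.8%.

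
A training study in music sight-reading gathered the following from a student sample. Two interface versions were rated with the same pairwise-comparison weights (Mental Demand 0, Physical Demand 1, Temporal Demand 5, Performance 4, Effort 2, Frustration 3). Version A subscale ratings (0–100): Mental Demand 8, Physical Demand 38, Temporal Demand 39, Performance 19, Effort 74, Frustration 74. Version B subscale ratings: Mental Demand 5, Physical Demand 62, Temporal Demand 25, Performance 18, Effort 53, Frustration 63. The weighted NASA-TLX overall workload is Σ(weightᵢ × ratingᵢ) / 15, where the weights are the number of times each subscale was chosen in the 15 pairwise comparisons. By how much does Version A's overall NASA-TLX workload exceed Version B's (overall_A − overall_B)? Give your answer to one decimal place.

Version A weighted sum = 0·8 + 1·38 + 5·39 + 4·19 + 2·74 + 3·74 = 0 + 38 + 195 + 76 + 148 + 222 = 679; overall_A = 679/15 = 45.2667.
Version B weighted sum = 0·5 + 1·62 + 5·25 + 4·18 + 2·53 + 3·63 = 0 + 62 + 125 + 72 + 106 + 189 = 554; overall_B = 554/15 = 36.9333.
Difference = 45.2667 − 36.9333 = 8.3334 ≈ 8.3.

8.3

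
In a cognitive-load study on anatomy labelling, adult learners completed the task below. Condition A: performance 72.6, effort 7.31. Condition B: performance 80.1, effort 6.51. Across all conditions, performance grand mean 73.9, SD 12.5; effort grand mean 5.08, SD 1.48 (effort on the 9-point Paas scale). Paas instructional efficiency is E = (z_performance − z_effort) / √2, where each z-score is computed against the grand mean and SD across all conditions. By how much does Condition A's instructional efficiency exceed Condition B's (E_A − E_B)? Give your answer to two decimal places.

Condition A: z_P = (72.6 − 73.9)/12.5 = -0.1040; z_E = (7.31 − 5.08)/1.48 = 1.5068; E_A = (-0.1040 − 1.5068)/√2 = -1.1390.
Condition B: z_P = (80.1 − 73.9)/12.5 = 0.4960; z_E = (6.51 − 5.08)/1.48 = 0.9662; E_B = (0.4960 − 0.9662)/√2 = -0.3325.
E_A − E_B = -1.1390 − (-0.3325) = -0.8065 ≈ -0.81.

-0.81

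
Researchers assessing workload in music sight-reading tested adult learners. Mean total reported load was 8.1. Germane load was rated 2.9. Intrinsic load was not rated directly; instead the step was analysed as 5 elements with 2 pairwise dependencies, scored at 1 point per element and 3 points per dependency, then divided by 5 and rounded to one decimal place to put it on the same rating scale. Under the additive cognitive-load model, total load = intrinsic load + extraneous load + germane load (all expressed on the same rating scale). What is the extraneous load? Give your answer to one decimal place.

3.0

Intrinsic (element-interactivity): (5 × 1 + 2 × 3) / 5 = 11 / 5 = 2.2000 → 2.2.
extraneous load = total − intrinsic − germane
             = 8.1 − 2.2 − 2.9 = 3.0.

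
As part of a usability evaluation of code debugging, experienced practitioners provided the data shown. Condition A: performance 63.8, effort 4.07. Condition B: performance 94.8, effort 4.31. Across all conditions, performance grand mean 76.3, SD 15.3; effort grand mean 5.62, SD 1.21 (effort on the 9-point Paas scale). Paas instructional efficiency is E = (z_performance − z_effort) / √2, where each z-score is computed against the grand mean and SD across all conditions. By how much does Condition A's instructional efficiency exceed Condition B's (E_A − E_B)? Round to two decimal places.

Condition A: z_P = (63.8 − 76.3)/15.3 = -0.8170; z_E = (4.07 − 5.62)/1.21 = -1.2810; E_A = (-0.8170 − (-1.2810))/√2 = 0.3281.
Condition B: z_P = (94.8 − 76.3)/15.3 = 1.2092; z_E = (4.31 − 5.62)/1.21 = -1.0826; E_B = (1.2092 − (-1.0826))/√2 = 1.6205.
E_A − E_B = 0.3281 − 1.6205 = -1.2924 ≈ -1.29.

-1.29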